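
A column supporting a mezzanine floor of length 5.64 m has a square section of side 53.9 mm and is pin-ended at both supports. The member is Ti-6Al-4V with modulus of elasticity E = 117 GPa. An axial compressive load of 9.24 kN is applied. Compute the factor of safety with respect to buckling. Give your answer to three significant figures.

I = a⁴/12 = 53.9⁴/12 = 7.034×10^5 mm⁴
I = 7.034×10^5 mm⁴ = 7.034×10^-7 m⁴
Effective length L_e = K·L = 1 × 5.64 = 5.640 m
P_cr = π²EI / L_e² = π² × 117×10⁹ × 7.034×10^-7 / 5.640² = 2.553×10^4 N
Factor of safety n = P_cr / P = 25.533 / 9.24 = 2.76

n ≈ 2.76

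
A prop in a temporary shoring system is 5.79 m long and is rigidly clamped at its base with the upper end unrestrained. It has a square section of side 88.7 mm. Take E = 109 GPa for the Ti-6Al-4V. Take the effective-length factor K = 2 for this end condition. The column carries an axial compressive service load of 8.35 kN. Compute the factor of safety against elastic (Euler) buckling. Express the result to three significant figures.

n ≈ 4.96

I = a⁴/12 = 88.7⁴/12 = 5.158×10^6 mm⁴
I = 5.158×10^6 mm⁴ = 5.158×10^-6 m⁴
Effective length L_e = K·L = 2 × 5.79 = 11.58 m
P_cr = π²EI / L_e² = π² × 109×10⁹ × 5.158×10^-6 / 11.58² = 4.138×10^4 N
Factor of safety n = P_cr / P = 41.383 / 8.35 = 4.96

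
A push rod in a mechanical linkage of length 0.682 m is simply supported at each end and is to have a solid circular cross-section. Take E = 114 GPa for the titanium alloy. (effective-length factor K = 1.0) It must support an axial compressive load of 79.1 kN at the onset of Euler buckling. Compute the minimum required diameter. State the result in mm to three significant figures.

d ≈ 28.6 mm

L_e = K·L = 1 × 0.682 = 0.6820 m
Required I = P_cr·L_e²/(π²E) = 7.910×10^4 × 0.6820² / (π² × 1.14×10^11) = 3.270×10^-8 m⁴
I_req = 3.270×10^4 mm⁴
Solid circle: I = πd⁴/64  ⇒  d = (64I/π)^(1/4) = (64×3.270×10^4/π)^(1/4) = 28.6 mm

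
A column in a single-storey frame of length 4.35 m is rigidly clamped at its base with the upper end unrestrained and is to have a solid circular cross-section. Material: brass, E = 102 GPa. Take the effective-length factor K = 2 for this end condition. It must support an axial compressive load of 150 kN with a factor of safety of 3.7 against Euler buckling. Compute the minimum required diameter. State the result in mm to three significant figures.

d ≈ 171 mm

Required P_cr = n·P = 3.7 × 150 = 555.0 kN
L_e = K·L = 2 × 4.35 = 8.700 m
Required I = P_cr·L_e²/(π²E) = 5.550×10^5 × 8.700² / (π² × 1.02×10^11) = 4.173×10^-5 m⁴
I_req = 4.173×10^7 mm⁴
Solid circle: I = πd⁴/64  ⇒  d = (64I/π)^(1/4) = (64×4.173×10^7/π)^(1/4) = 171 mm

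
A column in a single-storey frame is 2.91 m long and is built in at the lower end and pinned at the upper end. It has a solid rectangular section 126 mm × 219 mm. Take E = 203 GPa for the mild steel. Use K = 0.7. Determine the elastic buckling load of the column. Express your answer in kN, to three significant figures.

P_cr ≈ 17600 kN

Buckling occurs about the weak axis: I_min = h·b³/12 with b = 126 mm (the shorter side).
I_min = 219×126³/12 = 3.651×10^7 mm⁴
I = 3.651×10^7 mm⁴ = 3.651×10^-5 m⁴
Effective length L_e = K·L = 0.7 × 2.91 = 2.037 m
P_cr = π²EI / L_e² = π² × 203×10⁹ × 3.651×10^-5 / 2.037² = 1.763×10^7 N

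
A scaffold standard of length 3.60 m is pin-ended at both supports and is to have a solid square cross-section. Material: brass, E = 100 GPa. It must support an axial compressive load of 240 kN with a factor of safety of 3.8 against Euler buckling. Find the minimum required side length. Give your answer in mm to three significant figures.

a ≈ 109 mm

Required P_cr = n·P = 3.8 × 240 = 912.0 kN
L_e = K·L = 1 × 3.60 = 3.600 m
Required I = P_cr·L_e²/(π²E) = 9.120×10^5 × 3.600² / (π² × 1.00×10^11) = 1.198×10^-5 m⁴
I_req = 1.198×10^7 mm⁴
Solid square: I = a⁴/12  ⇒  a = (12I)^(1/4) = (12×1.198×10^7)^(1/4) = 109 mm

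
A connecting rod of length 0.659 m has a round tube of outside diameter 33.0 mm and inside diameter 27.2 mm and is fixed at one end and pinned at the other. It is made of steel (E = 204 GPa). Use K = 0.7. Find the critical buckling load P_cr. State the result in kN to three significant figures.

d_o = 33.0 mm, d_i = 27.2 mm
I = π(d_o⁴ − d_i⁴)/64 = π(33.0⁴ − 27.20⁴)/64 = 3.135×10^4 mm⁴
I = 3.135×10^4 mm⁴ = 3.135×10^-8 m⁴
Effective length L_e = K·L = 0.7 × 0.659 = 0.4613 m
P_cr = π²EI / L_e² = π² × 204×10⁹ × 3.135×10^-8 / 0.4613² = 2.966×10^5 N

P_cr ≈ 297 kN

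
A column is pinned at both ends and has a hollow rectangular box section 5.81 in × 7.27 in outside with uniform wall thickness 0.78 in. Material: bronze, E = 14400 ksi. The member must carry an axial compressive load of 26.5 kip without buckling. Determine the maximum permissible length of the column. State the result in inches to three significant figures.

Inner dimensions: h_i = 7.27 − 2×0.78 = 5.710 in, b_i = 5.81 − 2×0.78 = 4.250 in
Weak-axis I_min = (h_o·b_o³ − h_i·b_i³)/12 with b_o = 5.81, b_i = 4.250 in (shorter outer/inner sides).
I_min = (7.27×5.81³ − 5.710×4.250³)/12 = 82.29 in⁴
At the buckling limit P_cr = P = 2.650×10^4 lb
From P_cr = π²EI/(K·L)²:  L = (1/K)·√(π²EI/P_cr) = (1/1)·√(π²×1.44×10^7×82.29/2.650×10^4)
L = 664 in

L_max ≈ 664 in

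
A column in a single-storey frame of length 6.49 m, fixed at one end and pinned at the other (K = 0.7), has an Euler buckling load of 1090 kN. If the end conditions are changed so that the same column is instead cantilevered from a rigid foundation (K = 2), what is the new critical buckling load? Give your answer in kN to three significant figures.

P_cr ∝ 1/K², so P_cr,new = P_cr,old × (K_old/K_new)² = 1090 × (0.7/2)²
= 1090 × 0.1225 = 134 kN

P_cr ≈ 134 kN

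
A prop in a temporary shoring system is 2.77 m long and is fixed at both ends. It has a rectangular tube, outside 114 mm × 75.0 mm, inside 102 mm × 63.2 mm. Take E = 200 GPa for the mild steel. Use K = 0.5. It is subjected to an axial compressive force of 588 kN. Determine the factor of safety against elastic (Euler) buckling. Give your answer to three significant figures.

Weak-axis I_min = (h_o·b_o³ − h_i·b_i³)/12 with b_o = 75.0, b_i = 63.20 mm (shorter outer/inner sides).
I_min = (114×75.0³ − 102.0×63.20³)/12 = 1.862×10^6 mm⁴
I = 1.862×10^6 mm⁴ = 1.862×10^-6 m⁴
Effective length L_e = K·L = 0.5 × 2.77 = 1.385 m
P_cr = π²EI / L_e² = π² × 200×10⁹ × 1.862×10^-6 / 1.385² = 1.916×10^6 N
Factor of safety n = P_cr / P = 1916.2 / 588 = 3.26

n ≈ 3.26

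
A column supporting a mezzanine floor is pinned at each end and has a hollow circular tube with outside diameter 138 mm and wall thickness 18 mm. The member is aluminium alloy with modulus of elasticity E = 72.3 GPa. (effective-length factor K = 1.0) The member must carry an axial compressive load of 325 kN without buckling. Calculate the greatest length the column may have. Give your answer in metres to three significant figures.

L_max ≈ 5.24 m

Inner diameter d_i = 138 − 2×18 = 102.0 mm
I = π(d_o⁴ − d_i⁴)/64 = π(138⁴ − 102.0⁴)/64 = 1.249×10^7 mm⁴
I = 1.249×10^-5 m⁴
At the buckling limit P_cr = P = 3.250×10^5 N
From P_cr = π²EI/(K·L)²:  L = (1/K)·√(π²EI/P_cr) = (1/1)·√(π²×7.23×10^10×1.249×10^-5/3.250×10^5)
L = 5.24 m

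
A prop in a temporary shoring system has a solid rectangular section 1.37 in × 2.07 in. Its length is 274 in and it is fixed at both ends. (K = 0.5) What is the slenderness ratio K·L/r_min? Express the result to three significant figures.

Buckling occurs about the weak axis: I_min = h·b³/12 with b = 1.37 in (the shorter side).
I_min = 2.07×1.37³/12 = 0.4436 in⁴
A = 2.836 in²;  r_min = √(I/A) = √(0.4436/2.836) = 0.3955 in
L_e = K·L = 0.5 × 274 = 137.0 in
λ = L_e / r_min = 137.00 / 0.3955 = 346

λ ≈ 346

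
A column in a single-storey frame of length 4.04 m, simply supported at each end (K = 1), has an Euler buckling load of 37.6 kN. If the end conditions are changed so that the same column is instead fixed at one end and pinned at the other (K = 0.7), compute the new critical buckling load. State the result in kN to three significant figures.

P_cr ∝ 1/K², so P_cr,new = P_cr,old × (K_old/K_new)² = 37.6 × (1/0.7)²
= 37.6 × 2.041 = 76.7 kN

P_cr ≈ 76.7 kN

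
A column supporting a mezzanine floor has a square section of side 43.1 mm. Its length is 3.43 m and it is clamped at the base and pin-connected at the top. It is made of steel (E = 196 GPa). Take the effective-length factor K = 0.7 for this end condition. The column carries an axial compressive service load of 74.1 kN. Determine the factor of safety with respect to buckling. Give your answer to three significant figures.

I = a⁴/12 = 43.1⁴/12 = 2.876×10^5 mm⁴
I = 2.876×10^5 mm⁴ = 2.876×10^-7 m⁴
Effective length L_e = K·L = 0.7 × 3.43 = 2.401 m
P_cr = π²EI / L_e² = π² × 196×10⁹ × 2.876×10^-7 / 2.401² = 9.649×10^4 N
Factor of safety n = P_cr / P = 96.494 / 74.1 = 1.30

n ≈ 1.30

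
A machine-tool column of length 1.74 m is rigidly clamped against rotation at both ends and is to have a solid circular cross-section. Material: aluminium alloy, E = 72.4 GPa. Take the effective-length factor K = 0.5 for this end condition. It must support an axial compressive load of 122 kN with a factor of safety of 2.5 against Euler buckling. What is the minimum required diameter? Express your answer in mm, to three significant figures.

Required P_cr = n·P = 2.5 × 122 = 305.0 kN
L_e = K·L = 0.5 × 1.74 = 0.8700 m
Required I = P_cr·L_e²/(π²E) = 3.050×10^5 × 0.8700² / (π² × 7.24×10^10) = 3.231×10^-7 m⁴
I_req = 3.231×10^5 mm⁴
Solid circle: I = πd⁴/64  ⇒  d = (64I/π)^(1/4) = (64×3.231×10^5/π)^(1/4) = 50.7 mm

d ≈ 50.7 mm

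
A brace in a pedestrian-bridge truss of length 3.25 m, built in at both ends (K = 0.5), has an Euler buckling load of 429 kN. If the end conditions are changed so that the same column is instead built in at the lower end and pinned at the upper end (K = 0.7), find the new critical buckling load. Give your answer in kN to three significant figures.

P_cr ∝ 1/K², so P_cr,new = P_cr,old × (K_old/K_new)² = 429 × (0.5/0.7)²
= 429 × 0.5102 = 219 kN

P_cr ≈ 219 kN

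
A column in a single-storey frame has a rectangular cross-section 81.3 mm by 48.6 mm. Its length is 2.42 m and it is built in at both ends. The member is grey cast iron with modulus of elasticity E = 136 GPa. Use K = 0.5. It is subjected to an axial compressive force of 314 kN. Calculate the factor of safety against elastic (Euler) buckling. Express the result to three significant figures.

Buckling occurs about the weak axis: I_min = h·b³/12 with b = 48.6 mm (the shorter side).
I_min = 81.3×48.6³/12 = 7.777×10^5 mm⁴
I = 7.777×10^5 mm⁴ = 7.777×10^-7 m⁴
Effective length L_e = K·L = 0.5 × 2.42 = 1.210 m
P_cr = π²EI / L_e² = π² × 136×10⁹ × 7.777×10^-7 / 1.210² = 7.130×10^5 N
Factor of safety n = P_cr / P = 712.99 / 314 = 2.27

n ≈ 2.27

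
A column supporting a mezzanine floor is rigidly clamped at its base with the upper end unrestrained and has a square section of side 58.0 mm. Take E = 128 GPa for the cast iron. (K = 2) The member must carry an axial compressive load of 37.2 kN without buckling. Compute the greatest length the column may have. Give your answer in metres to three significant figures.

I = a⁴/12 = 58.0⁴/12 = 9.430×10^5 mm⁴
I = 9.430×10^-7 m⁴
At the buckling limit P_cr = P = 3.720×10^4 N
From P_cr = π²EI/(K·L)²:  L = (1/K)·√(π²EI/P_cr) = (1/2)·√(π²×1.28×10^11×9.430×10^-7/3.720×10^4)
L = 2.83 m

L_max ≈ 2.83 m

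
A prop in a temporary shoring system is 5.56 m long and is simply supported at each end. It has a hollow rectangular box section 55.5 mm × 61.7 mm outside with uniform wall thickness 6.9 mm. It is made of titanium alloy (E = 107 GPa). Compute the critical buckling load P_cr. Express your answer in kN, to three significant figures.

P_cr ≈ 20.1 kN

Inner dimensions: h_i = 61.7 − 2×6.9 = 47.90 mm, b_i = 55.5 − 2×6.9 = 41.70 mm
Weak-axis I_min = (h_o·b_o³ − h_i·b_i³)/12 with b_o = 55.5, b_i = 41.70 mm (shorter outer/inner sides).
I_min = (61.7×55.5³ − 47.90×41.70³)/12 = 5.895×10^5 mm⁴
I = 5.895×10^5 mm⁴ = 5.895×10^-7 m⁴
Effective length L_e = K·L = 1 × 5.56 = 5.560 m
P_cr = π²EI / L_e² = π² × 107×10⁹ × 5.895×10^-7 / 5.560² = 2.014×10^4 N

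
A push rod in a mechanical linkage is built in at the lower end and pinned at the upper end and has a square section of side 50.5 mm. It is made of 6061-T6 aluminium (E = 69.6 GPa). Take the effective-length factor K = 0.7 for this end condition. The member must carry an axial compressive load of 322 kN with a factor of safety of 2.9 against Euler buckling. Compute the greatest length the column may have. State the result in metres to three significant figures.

I = a⁴/12 = 50.5⁴/12 = 5.420×10^5 mm⁴
I = 5.420×10^-7 m⁴
Required critical load P_cr = n·P = 2.9 × 322 = 933.8 kN = 9.338×10^5 N
From P_cr = π²EI/(K·L)²:  L = (1/K)·√(π²EI/P_cr) = (1/0.7)·√(π²×6.96×10^10×5.420×10^-7/9.338×10^5)
L = 0.902 m

L_max ≈ 0.902 m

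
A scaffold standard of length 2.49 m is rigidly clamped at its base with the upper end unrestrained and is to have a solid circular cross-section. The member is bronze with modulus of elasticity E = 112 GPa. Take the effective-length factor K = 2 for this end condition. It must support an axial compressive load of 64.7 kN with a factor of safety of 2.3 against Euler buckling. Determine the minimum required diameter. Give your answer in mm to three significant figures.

Required P_cr = n·P = 2.3 × 64.7 = 148.8 kN
L_e = K·L = 2 × 2.49 = 4.980 m
Required I = P_cr·L_e²/(π²E) = 1.488×10^5 × 4.980² / (π² × 1.12×10^11) = 3.339×10^-6 m⁴
I_req = 3.339×10^6 mm⁴
Solid circle: I = πd⁴/64  ⇒  d = (64I/π)^(1/4) = (64×3.339×10^6/π)^(1/4) = 90.8 mm

d ≈ 90.8 mm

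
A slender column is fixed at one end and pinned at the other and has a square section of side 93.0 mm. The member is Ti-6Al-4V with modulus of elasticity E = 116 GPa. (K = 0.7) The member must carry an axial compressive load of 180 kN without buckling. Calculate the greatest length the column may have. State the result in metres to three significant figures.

I = a⁴/12 = 93.0⁴/12 = 6.234×10^6 mm⁴
I = 6.234×10^-6 m⁴
At the buckling limit P_cr = P = 1.800×10^5 N
From P_cr = π²EI/(K·L)²:  L = (1/K)·√(π²EI/P_cr) = (1/0.7)·√(π²×1.16×10^11×6.234×10^-6/1.800×10^5)
L = 9.00 m

L_max ≈ 9.00 m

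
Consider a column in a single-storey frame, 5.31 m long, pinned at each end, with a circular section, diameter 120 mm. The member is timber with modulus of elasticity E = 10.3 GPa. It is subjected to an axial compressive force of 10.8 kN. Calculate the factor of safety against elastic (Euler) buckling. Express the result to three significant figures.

n ≈ 3.40

I = πd⁴/64 = π×120⁴/64 = 1.018×10^7 mm⁴
I = 1.018×10^7 mm⁴ = 1.018×10^-5 m⁴
Effective length L_e = K·L = 1 × 5.31 = 5.310 m
P_cr = π²EI / L_e² = π² × 10.3×10⁹ × 1.018×10^-5 / 5.310² = 3.670×10^4 N
Factor of safety n = P_cr / P = 36.698 / 10.8 = 3.40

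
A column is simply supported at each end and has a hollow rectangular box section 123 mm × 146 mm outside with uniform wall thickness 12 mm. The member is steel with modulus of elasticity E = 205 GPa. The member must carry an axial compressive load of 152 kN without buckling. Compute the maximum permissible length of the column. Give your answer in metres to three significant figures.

L_max ≈ 13.0 m

Inner dimensions: h_i = 146 − 2×12 = 122.0 mm, b_i = 123 − 2×12 = 99.00 mm
Weak-axis I_min = (h_o·b_o³ − h_i·b_i³)/12 with b_o = 123, b_i = 99.00 mm (shorter outer/inner sides).
I_min = (146×123³ − 122.0×99.00³)/12 = 1.278×10^7 mm⁴
I = 1.278×10^-5 m⁴
At the buckling limit P_cr = P = 1.520×10^5 N
From P_cr = π²EI/(K·L)²:  L = (1/K)·√(π²EI/P_cr) = (1/1)·√(π²×2.05×10^11×1.278×10^-5/1.520×10^5)
L = 13.0 m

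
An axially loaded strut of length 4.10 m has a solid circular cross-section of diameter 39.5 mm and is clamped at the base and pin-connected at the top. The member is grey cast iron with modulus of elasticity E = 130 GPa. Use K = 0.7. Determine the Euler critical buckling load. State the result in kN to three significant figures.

P_cr ≈ 18.6 kN

I = πd⁴/64 = π×39.5⁴/64 = 1.195×10^5 mm⁴
I = 1.195×10^5 mm⁴ = 1.195×10^-7 m⁴
Effective length L_e = K·L = 0.7 × 4.10 = 2.870 m
P_cr = π²EI / L_e² = π² × 130×10⁹ × 1.195×10^-7 / 2.870² = 1.861×10^4 N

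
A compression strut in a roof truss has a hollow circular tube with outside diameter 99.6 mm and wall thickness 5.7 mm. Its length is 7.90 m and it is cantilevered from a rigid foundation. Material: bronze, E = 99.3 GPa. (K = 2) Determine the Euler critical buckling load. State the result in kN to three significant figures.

P_cr ≈ 7.30 kN

Inner diameter d_i = 99.6 − 2×5.7 = 88.20 mm
I = π(d_o⁴ − d_i⁴)/64 = π(99.6⁴ − 88.20⁴)/64 = 1.860×10^6 mm⁴
I = 1.860×10^6 mm⁴ = 1.860×10^-6 m⁴
Effective length L_e = K·L = 2 × 7.90 = 15.80 m
P_cr = π²EI / L_e² = π² × 99.3×10⁹ × 1.860×10^-6 / 15.80² = 7.302×10^3 N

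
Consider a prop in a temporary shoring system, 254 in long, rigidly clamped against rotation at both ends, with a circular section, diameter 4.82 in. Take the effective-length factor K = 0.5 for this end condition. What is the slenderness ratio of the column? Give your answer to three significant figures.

λ ≈ 105

For a solid circle r = d/4 = 4.82/4 = 1.205 in
L_e = K·L = 0.5 × 254 = 127.0 in
λ = L_e / r_min = 127.00 / 1.205 = 105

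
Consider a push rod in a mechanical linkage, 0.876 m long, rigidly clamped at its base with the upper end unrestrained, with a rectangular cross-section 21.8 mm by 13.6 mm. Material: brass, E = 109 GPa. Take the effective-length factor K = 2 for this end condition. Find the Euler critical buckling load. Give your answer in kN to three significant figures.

P_cr ≈ 1.60 kN

Buckling occurs about the weak axis: I_min = h·b³/12 with b = 13.6 mm (the shorter side).
I_min = 21.8×13.6³/12 = 4.570×10^3 mm⁴
I = 4.570×10^3 mm⁴ = 4.570×10^-9 m⁴
Effective length L_e = K·L = 2 × 0.876 = 1.752 m
P_cr = π²EI / L_e² = π² × 109×10⁹ × 4.570×10^-9 / 1.752² = 1.602×10^3 N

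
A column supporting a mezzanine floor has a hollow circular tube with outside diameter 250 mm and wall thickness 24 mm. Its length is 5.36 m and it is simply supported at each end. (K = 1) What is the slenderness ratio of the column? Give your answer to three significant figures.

λ ≈ 66.7

Inner diameter d_i = 250 − 2×24 = 202.0 mm
I = π(d_o⁴ − d_i⁴)/64 = π(250⁴ − 202.0⁴)/64 = 1.100×10^8 mm⁴
A = 1.704×10^4 mm²;  r_min = √(I/A) = √(1.100×10^8/1.704×10^4) = 80.35 mm
L_e = K·L = 1 × 5.36 m = 5.360 m = 5360.0 mm
λ = L_e / r_min = 5360.0 / 80.35 = 66.7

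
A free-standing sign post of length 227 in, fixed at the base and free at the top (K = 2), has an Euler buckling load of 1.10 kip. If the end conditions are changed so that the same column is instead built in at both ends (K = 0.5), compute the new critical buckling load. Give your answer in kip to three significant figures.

P_cr ≈ 17.6 kip

P_cr ∝ 1/K², so P_cr,new = P_cr,old × (K_old/K_new)² = 1.10 × (2/0.5)²
= 1.10 × 16.00 = 17.6 kip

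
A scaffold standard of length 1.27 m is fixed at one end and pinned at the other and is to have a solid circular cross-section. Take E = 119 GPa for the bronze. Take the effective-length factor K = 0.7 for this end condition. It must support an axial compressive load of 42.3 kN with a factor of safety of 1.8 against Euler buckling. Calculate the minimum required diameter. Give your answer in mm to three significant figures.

Required P_cr = n·P = 1.8 × 42.3 = 76.14 kN
L_e = K·L = 0.7 × 1.27 = 0.8890 m
Required I = P_cr·L_e²/(π²E) = 7.614×10^4 × 0.8890² / (π² × 1.19×10^11) = 5.124×10^-8 m⁴
I_req = 5.124×10^4 mm⁴
Solid circle: I = πd⁴/64  ⇒  d = (64I/π)^(1/4) = (64×5.124×10^4/π)^(1/4) = 32.0 mm

d ≈ 32.0 mm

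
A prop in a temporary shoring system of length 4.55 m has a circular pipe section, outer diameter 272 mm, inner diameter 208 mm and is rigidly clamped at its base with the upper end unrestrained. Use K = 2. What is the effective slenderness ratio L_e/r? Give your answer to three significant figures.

d_o = 272 mm, d_i = 208 mm
I = π(d_o⁴ − d_i⁴)/64 = π(272⁴ − 208.0⁴)/64 = 1.768×10^8 mm⁴
A = 2.413×10^4 mm²;  r_min = √(I/A) = √(1.768×10^8/2.413×10^4) = 85.60 mm
L_e = K·L = 2 × 4.55 m = 9.100 m = 9100.0 mm
λ = L_e / r_min = 9100.0 / 85.60 = 106

λ ≈ 106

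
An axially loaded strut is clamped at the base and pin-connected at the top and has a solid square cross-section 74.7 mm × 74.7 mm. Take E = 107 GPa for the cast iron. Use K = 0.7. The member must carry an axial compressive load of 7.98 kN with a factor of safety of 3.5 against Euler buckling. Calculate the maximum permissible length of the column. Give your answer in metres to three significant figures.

L_max ≈ 14.2 m

I = a⁴/12 = 74.7⁴/12 = 2.595×10^6 mm⁴
I = 2.595×10^-6 m⁴
Required critical load P_cr = n·P = 3.5 × 7.98 = 27.93 kN = 2.793×10^4 N
From P_cr = π²EI/(K·L)²:  L = (1/K)·√(π²EI/P_cr) = (1/0.7)·√(π²×1.07×10^11×2.595×10^-6/2.793×10^4)
L = 14.2 m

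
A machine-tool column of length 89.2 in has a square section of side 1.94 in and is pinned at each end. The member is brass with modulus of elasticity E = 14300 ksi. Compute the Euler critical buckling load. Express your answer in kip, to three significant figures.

I = a⁴/12 = 1.94⁴/12 = 1.180 in⁴
Effective length L_e = K·L = 1 × 89.2 = 89.20 in
P_cr = π²EI / L_e² = π² × 14300×10³ × 1.180 / 89.20² = 2.094×10^4 lb

P_cr ≈ 20.9 kip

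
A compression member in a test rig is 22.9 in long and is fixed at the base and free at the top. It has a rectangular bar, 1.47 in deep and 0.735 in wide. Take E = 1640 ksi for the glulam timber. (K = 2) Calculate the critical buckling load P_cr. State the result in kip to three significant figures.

P_cr ≈ 0.375 kip

Buckling occurs about the weak axis: I_min = h·b³/12 with b = 0.735 in (the shorter side).
I_min = 1.47×0.735³/12 = 4.864×10^-2 in⁴
Effective length L_e = K·L = 2 × 22.9 = 45.80 in
P_cr = π²EI / L_e² = π² × 1640×10³ × 4.864×10^-2 / 45.80² = 375.3 lb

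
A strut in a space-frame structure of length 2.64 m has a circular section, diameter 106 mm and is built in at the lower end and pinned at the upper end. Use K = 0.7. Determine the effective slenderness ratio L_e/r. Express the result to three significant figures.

I = πd⁴/64 = π×106⁴/64 = 6.197×10^6 mm⁴
A = 8.825×10^3 mm²;  r_min = √(I/A) = √(6.197×10^6/8.825×10^3) = 26.50 mm
L_e = K·L = 0.7 × 2.64 m = 1.848 m = 1848.0 mm
λ = L_e / r_min = 1848.0 / 26.50 = 69.7

λ ≈ 69.7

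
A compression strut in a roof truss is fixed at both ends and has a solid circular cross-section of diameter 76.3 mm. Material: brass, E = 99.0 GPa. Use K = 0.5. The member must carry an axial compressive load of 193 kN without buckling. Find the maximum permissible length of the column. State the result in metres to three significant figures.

I = πd⁴/64 = π×76.3⁴/64 = 1.664×10^6 mm⁴
I = 1.664×10^-6 m⁴
At the buckling limit P_cr = P = 1.930×10^5 N
From P_cr = π²EI/(K·L)²:  L = (1/K)·√(π²EI/P_cr) = (1/0.5)·√(π²×9.90×10^10×1.664×10^-6/1.930×10^5)
L = 5.80 m

L_max ≈ 5.80 m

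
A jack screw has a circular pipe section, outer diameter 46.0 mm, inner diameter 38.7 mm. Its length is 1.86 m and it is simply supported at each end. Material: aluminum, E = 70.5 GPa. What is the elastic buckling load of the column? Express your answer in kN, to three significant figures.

d_o = 46.0 mm, d_i = 38.7 mm
I = π(d_o⁴ − d_i⁴)/64 = π(46.0⁴ − 38.70⁴)/64 = 1.097×10^5 mm⁴
I = 1.097×10^5 mm⁴ = 1.097×10^-7 m⁴
Effective length L_e = K·L = 1 × 1.86 = 1.860 m
P_cr = π²EI / L_e² = π² × 70.5×10⁹ × 1.097×10^-7 / 1.860² = 2.206×10^4 N

P_cr ≈ 22.1 kN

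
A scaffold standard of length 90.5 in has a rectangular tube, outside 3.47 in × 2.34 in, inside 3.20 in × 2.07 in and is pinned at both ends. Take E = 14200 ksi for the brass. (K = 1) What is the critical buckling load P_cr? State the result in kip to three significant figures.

P_cr ≈ 22.9 kip

Weak-axis I_min = (h_o·b_o³ − h_i·b_i³)/12 with b_o = 2.34, b_i = 2.070 in (shorter outer/inner sides).
I_min = (3.47×2.34³ − 3.200×2.070³)/12 = 1.340 in⁴
Effective length L_e = K·L = 1 × 90.5 = 90.50 in
P_cr = π²EI / L_e² = π² × 14200×10³ × 1.340 / 90.50² = 2.293×10^4 lb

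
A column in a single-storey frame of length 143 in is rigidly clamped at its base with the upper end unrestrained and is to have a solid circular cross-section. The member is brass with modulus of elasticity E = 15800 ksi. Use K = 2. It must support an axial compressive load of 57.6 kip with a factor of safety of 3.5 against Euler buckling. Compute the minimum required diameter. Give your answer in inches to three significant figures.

Required P_cr = n·P = 3.5 × 57.6 = 201.6 kip
L_e = K·L = 2 × 143 = 286.0 in
Required I = P_cr·L_e²/(π²E) = 2.016×10^5 × 286.0² / (π² × 1.58×10^7) = 105.7 in⁴
Solid circle: I = πd⁴/64  ⇒  d = (64I/π)^(1/4) = (64×105.7/π)^(1/4) = 6.81 in

d ≈ 6.81 in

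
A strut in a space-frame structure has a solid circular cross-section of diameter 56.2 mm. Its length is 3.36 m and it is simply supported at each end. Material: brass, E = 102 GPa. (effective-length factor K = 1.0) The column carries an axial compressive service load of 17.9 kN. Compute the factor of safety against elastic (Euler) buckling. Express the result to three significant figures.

I = πd⁴/64 = π×56.2⁴/64 = 4.897×10^5 mm⁴
I = 4.897×10^5 mm⁴ = 4.897×10^-7 m⁴
Effective length L_e = K·L = 1 × 3.36 = 3.360 m
P_cr = π²EI / L_e² = π² × 102×10⁹ × 4.897×10^-7 / 3.360² = 4.367×10^4 N
Factor of safety n = P_cr / P = 43.665 / 17.9 = 2.44

n ≈ 2.44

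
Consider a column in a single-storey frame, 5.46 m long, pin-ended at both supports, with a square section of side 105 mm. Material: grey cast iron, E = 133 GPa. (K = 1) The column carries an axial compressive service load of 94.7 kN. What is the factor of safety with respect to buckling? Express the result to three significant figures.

I = a⁴/12 = 105⁴/12 = 1.013×10^7 mm⁴
I = 1.013×10^7 mm⁴ = 1.013×10^-5 m⁴
Effective length L_e = K·L = 1 × 5.46 = 5.460 m
P_cr = π²EI / L_e² = π² × 133×10⁹ × 1.013×10^-5 / 5.460² = 4.460×10^5 N
Factor of safety n = P_cr / P = 446.01 / 94.7 = 4.71

n ≈ 4.71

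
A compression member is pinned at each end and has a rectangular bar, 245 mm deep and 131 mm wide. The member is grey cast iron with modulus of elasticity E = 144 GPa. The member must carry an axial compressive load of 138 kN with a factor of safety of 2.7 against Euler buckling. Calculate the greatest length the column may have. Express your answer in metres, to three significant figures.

Buckling occurs about the weak axis: I_min = h·b³/12 with b = 131 mm (the shorter side).
I_min = 245×131³/12 = 4.590×10^7 mm⁴
I = 4.590×10^-5 m⁴
Required critical load P_cr = n·P = 2.7 × 138 = 372.6 kN = 3.726×10^5 N
From P_cr = π²EI/(K·L)²:  L = (1/K)·√(π²EI/P_cr) = (1/1)·√(π²×1.44×10^11×4.590×10^-5/3.726×10^5)
L = 13.2 m

L_max ≈ 13.2 m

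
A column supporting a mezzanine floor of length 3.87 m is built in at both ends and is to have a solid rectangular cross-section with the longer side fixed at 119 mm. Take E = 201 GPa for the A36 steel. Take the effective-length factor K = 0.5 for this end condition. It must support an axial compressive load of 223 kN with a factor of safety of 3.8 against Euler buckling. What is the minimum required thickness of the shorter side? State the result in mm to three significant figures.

b ≈ 54.4 mm

Required P_cr = n·P = 3.8 × 223 = 847.4 kN
L_e = K·L = 0.5 × 3.87 = 1.935 m
Required I = P_cr·L_e²/(π²E) = 8.474×10^5 × 1.935² / (π² × 2.01×10^11) = 1.599×10^-6 m⁴
I_req = 1.599×10^6 mm⁴
Rectangle, weak axis: I_min = h·b³/12 with h = 119 mm fixed  ⇒  b = (12I/h)^(1/3) = 54.4 mm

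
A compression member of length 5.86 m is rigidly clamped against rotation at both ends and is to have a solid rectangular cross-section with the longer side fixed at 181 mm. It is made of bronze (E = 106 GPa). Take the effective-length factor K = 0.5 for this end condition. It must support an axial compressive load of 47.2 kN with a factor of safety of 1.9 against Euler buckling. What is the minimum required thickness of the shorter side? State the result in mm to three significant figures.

Required P_cr = n·P = 1.9 × 47.2 = 89.68 kN
L_e = K·L = 0.5 × 5.86 = 2.930 m
Required I = P_cr·L_e²/(π²E) = 8.968×10^4 × 2.930² / (π² × 1.06×10^11) = 7.359×10^-7 m⁴
I_req = 7.359×10^5 mm⁴
Rectangle, weak axis: I_min = h·b³/12 with h = 181 mm fixed  ⇒  b = (12I/h)^(1/3) = 36.5 mm

b ≈ 36.5 mm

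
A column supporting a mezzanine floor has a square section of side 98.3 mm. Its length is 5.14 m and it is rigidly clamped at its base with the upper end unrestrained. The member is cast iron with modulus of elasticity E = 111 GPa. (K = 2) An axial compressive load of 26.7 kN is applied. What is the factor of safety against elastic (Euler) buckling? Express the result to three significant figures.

n ≈ 3.02

I = a⁴/12 = 98.3⁴/12 = 7.781×10^6 mm⁴
I = 7.781×10^6 mm⁴ = 7.781×10^-6 m⁴
Effective length L_e = K·L = 2 × 5.14 = 10.28 m
P_cr = π²EI / L_e² = π² × 111×10⁹ × 7.781×10^-6 / 10.28² = 8.066×10^4 N
Factor of safety n = P_cr / P = 80.662 / 26.7 = 3.02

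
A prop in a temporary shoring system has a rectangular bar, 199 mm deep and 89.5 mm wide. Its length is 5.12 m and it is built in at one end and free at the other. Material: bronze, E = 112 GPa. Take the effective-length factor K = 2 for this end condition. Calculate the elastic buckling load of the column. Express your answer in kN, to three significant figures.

Buckling occurs about the weak axis: I_min = h·b³/12 with b = 89.5 mm (the shorter side).
I_min = 199×89.5³/12 = 1.189×10^7 mm⁴
I = 1.189×10^7 mm⁴ = 1.189×10^-5 m⁴
Effective length L_e = K·L = 2 × 5.12 = 10.24 m
P_cr = π²EI / L_e² = π² × 112×10⁹ × 1.189×10^-5 / 10.24² = 1.253×10^5 N

P_cr ≈ 125 kN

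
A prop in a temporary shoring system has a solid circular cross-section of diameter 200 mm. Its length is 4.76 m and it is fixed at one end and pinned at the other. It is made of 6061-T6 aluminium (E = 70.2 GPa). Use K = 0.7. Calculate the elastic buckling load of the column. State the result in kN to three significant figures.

P_cr ≈ 4900 kN

I = πd⁴/64 = π×200⁴/64 = 7.854×10^7 mm⁴
I = 7.854×10^7 mm⁴ = 7.854×10^-5 m⁴
Effective length L_e = K·L = 0.7 × 4.76 = 3.332 m
P_cr = π²EI / L_e² = π² × 70.2×10⁹ × 7.854×10^-5 / 3.332² = 4.901×10^6 N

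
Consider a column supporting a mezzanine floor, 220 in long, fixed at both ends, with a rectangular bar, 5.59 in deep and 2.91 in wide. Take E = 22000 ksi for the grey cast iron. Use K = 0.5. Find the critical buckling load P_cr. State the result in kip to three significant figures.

Buckling occurs about the weak axis: I_min = h·b³/12 with b = 2.91 in (the shorter side).
I_min = 5.59×2.91³/12 = 11.48 in⁴
Effective length L_e = K·L = 0.5 × 220 = 110.0 in
P_cr = π²EI / L_e² = π² × 22000×10³ × 11.48 / 110.0² = 2.060×10^5 lb

P_cr ≈ 206 kip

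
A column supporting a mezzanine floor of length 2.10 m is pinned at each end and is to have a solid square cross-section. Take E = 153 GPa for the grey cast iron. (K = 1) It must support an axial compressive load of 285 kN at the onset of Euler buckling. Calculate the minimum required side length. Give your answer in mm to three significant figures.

a ≈ 56.2 mm

L_e = K·L = 1 × 2.10 = 2.100 m
Required I = P_cr·L_e²/(π²E) = 2.850×10^5 × 2.100² / (π² × 1.53×10^11) = 8.323×10^-7 m⁴
I_req = 8.323×10^5 mm⁴
Solid square: I = a⁴/12  ⇒  a = (12I)^(1/4) = (12×8.323×10^5)^(1/4) = 56.2 mm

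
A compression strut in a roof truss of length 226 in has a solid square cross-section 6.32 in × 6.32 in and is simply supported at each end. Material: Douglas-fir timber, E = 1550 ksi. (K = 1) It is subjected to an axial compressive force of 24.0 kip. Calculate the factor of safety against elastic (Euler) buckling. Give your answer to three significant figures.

n ≈ 1.66

I = a⁴/12 = 6.32⁴/12 = 132.9 in⁴
Effective length L_e = K·L = 1 × 226 = 226.0 in
P_cr = π²EI / L_e² = π² × 1550×10³ × 132.9 / 226.0² = 3.982×10^4 lb
Factor of safety n = P_cr / P = 39.820 / 24.0 = 1.66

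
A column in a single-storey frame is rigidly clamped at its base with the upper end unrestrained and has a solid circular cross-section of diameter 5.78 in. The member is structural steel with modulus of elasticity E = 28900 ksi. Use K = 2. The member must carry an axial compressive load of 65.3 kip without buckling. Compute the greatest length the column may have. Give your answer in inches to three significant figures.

I = πd⁴/64 = π×5.78⁴/64 = 54.79 in⁴
At the buckling limit P_cr = P = 6.530×10^4 lb
From P_cr = π²EI/(K·L)²:  L = (1/K)·√(π²EI/P_cr) = (1/2)·√(π²×2.89×10^7×54.79/6.530×10^4)
L = 245 in

L_max ≈ 245 in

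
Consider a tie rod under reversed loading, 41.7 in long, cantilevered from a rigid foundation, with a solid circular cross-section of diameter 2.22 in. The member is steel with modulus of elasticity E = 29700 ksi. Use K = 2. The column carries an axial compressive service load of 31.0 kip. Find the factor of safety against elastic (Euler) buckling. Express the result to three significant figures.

I = πd⁴/64 = π×2.22⁴/64 = 1.192 in⁴
Effective length L_e = K·L = 2 × 41.7 = 83.40 in
P_cr = π²EI / L_e² = π² × 29700×10³ × 1.192 / 83.40² = 5.025×10^4 lb
Factor of safety n = P_cr / P = 50.247 / 31.0 = 1.62

n ≈ 1.62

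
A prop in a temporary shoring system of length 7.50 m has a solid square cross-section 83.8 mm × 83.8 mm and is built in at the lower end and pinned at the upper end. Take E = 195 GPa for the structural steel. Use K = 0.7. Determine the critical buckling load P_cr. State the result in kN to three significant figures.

P_cr ≈ 287 kN

I = a⁴/12 = 83.8⁴/12 = 4.110×10^6 mm⁴
I = 4.110×10^6 mm⁴ = 4.110×10^-6 m⁴
Effective length L_e = K·L = 0.7 × 7.50 = 5.250 m
P_cr = π²EI / L_e² = π² × 195×10⁹ × 4.110×10^-6 / 5.250² = 2.870×10^5 N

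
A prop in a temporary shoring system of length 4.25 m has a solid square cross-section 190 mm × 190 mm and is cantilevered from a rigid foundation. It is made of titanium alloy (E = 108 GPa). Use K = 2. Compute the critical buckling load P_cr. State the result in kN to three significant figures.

P_cr ≈ 1600 kN

I = a⁴/12 = 190⁴/12 = 1.086×10^8 mm⁴
I = 1.086×10^8 mm⁴ = 1.086×10^-4 m⁴
Effective length L_e = K·L = 2 × 4.25 = 8.500 m
P_cr = π²EI / L_e² = π² × 108×10⁹ × 1.086×10^-4 / 8.500² = 1.602×10^6 N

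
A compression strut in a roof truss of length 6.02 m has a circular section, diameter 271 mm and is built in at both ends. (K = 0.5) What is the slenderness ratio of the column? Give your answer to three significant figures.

For a solid circle r = d/4 = 271/4 = 67.75 mm
L_e = K·L = 0.5 × 6.02 m = 3.010 m = 3010.0 mm
λ = L_e / r_min = 3010.0 / 67.75 = 44.4

λ ≈ 44.4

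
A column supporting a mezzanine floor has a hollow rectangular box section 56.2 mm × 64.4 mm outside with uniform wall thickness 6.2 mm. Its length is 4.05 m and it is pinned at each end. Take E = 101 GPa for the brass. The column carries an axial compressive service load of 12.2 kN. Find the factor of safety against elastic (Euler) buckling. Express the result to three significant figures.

Inner dimensions: h_i = 64.4 − 2×6.2 = 52.00 mm, b_i = 56.2 − 2×6.2 = 43.80 mm
Weak-axis I_min = (h_o·b_o³ − h_i·b_i³)/12 with b_o = 56.2, b_i = 43.80 mm (shorter outer/inner sides).
I_min = (64.4×56.2³ − 52.00×43.80³)/12 = 5.885×10^5 mm⁴
I = 5.885×10^5 mm⁴ = 5.885×10^-7 m⁴
Effective length L_e = K·L = 1 × 4.05 = 4.050 m
P_cr = π²EI / L_e² = π² × 101×10⁹ × 5.885×10^-7 / 4.050² = 3.576×10^4 N
Factor of safety n = P_cr / P = 35.764 / 12.2 = 2.93

n ≈ 2.93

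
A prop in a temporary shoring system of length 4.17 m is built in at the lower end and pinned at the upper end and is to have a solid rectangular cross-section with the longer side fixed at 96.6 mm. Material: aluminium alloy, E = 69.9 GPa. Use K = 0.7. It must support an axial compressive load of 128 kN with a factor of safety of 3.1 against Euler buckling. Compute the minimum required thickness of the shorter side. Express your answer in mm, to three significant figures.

b ≈ 84.8 mm

Required P_cr = n·P = 3.1 × 128 = 396.8 kN
L_e = K·L = 0.7 × 4.17 = 2.919 m
Required I = P_cr·L_e²/(π²E) = 3.968×10^5 × 2.919² / (π² × 6.99×10^10) = 4.901×10^-6 m⁴
I_req = 4.901×10^6 mm⁴
Rectangle, weak axis: I_min = h·b³/12 with h = 96.6 mm fixed  ⇒  b = (12I/h)^(1/3) = 84.8 mm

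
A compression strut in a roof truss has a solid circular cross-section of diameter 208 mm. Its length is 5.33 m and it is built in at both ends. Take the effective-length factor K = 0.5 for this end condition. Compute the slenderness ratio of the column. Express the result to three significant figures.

λ ≈ 51.2

I = πd⁴/64 = π×208⁴/64 = 9.188×10^7 mm⁴
A = 3.398×10^4 mm²;  r_min = √(I/A) = √(9.188×10^7/3.398×10^4) = 52.00 mm
L_e = K·L = 0.5 × 5.33 m = 2.665 m = 2665.0 mm
λ = L_e / r_min = 2665.0 / 52.00 = 51.2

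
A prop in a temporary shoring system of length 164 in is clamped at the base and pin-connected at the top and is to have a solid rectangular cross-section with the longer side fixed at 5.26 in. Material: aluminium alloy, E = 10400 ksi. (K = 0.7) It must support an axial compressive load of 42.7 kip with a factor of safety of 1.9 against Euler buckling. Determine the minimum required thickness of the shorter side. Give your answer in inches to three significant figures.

b ≈ 2.88 in

Required P_cr = n·P = 1.9 × 42.7 = 81.13 kip
L_e = K·L = 0.7 × 164 = 114.8 in
Required I = P_cr·L_e²/(π²E) = 8.113×10^4 × 114.8² / (π² × 1.04×10^7) = 10.42 in⁴
Rectangle, weak axis: I_min = h·b³/12 with h = 5.26 in fixed  ⇒  b = (12I/h)^(1/3) = 2.88 in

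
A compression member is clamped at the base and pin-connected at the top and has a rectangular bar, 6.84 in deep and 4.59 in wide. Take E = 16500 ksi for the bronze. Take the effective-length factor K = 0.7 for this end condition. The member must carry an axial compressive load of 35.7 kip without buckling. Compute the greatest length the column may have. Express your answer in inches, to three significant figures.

Buckling occurs about the weak axis: I_min = h·b³/12 with b = 4.59 in (the shorter side).
I_min = 6.84×4.59³/12 = 55.12 in⁴
At the buckling limit P_cr = P = 3.570×10^4 lb
From P_cr = π²EI/(K·L)²:  L = (1/K)·√(π²EI/P_cr) = (1/0.7)·√(π²×1.65×10^7×55.12/3.570×10^4)
L = 716 in

L_max ≈ 716 in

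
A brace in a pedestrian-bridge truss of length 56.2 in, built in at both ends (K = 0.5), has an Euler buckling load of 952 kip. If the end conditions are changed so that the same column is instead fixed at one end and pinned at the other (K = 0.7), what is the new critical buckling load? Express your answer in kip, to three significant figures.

P_cr ∝ 1/K², so P_cr,new = P_cr,old × (K_old/K_new)² = 952 × (0.5/0.7)²
= 952 × 0.5102 = 486 kip

P_cr ≈ 486 kip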